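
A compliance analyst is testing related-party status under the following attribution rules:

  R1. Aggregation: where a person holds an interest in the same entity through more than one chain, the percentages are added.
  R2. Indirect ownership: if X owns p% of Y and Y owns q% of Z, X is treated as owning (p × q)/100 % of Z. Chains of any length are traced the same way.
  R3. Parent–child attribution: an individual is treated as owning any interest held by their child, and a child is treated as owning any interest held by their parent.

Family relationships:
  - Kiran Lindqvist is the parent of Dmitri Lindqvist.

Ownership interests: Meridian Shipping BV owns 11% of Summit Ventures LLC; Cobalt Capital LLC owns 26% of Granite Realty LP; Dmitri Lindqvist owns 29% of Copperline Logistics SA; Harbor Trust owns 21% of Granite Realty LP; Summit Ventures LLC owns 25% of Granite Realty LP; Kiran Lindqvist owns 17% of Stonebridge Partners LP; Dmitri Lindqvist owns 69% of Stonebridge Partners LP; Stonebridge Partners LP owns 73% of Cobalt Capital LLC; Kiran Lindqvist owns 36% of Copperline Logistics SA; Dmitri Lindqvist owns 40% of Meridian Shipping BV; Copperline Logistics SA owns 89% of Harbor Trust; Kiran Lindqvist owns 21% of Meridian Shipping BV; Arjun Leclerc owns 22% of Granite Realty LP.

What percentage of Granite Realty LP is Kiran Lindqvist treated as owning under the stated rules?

By parent–child attribution (R3), Kiran Lindqvist is treated as also owning Dmitri Lindqvist's interest in Stonebridge Partners LP, giving 17% + 69% = 86%.
By parent–child attribution (R3), Kiran Lindqvist is treated as also owning Dmitri Lindqvist's interest in Meridian Shipping BV, giving 21% + 40% = 61%.
By parent–child attribution (R3), Kiran Lindqvist is treated as also owning Dmitri Lindqvist's interest in Copperline Logistics SA, giving 36% + 29% = 65%.
Chain via Stonebridge Partners LP → Cobalt Capital LLC (R2): 86% × 73% × 26% = 16.3228% of Granite Realty LP.
Chain via Meridian Shipping BV → Summit Ventures LLC (R2): 61% × 11% × 25% = 1.6775% of Granite Realty LP.
Chain via Copperline Logistics SA → Harbor Trust (R2): 65% × 89% × 21% = 12.1485% of Granite Realty LP.
Aggregating (R1): 16.3228% + 1.6775% + 12.1485% = 30.1488%.

30.1488%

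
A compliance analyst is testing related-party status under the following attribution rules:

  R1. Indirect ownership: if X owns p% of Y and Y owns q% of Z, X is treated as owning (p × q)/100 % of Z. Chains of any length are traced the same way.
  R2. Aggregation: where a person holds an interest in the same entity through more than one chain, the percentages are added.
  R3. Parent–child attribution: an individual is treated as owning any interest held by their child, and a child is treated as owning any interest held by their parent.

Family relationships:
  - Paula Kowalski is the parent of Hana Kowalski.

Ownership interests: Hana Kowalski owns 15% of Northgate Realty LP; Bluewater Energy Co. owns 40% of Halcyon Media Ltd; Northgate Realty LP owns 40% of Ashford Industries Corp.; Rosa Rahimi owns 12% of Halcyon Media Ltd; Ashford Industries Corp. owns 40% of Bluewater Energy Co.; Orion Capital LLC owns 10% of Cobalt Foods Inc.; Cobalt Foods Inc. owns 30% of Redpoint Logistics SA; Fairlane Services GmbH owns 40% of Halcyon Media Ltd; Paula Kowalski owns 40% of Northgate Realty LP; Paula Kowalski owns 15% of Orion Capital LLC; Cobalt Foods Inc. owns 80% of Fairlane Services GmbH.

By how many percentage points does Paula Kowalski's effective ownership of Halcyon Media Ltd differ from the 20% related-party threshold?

By parent–child attribution (R3), Paula Kowalski is treated as also owning Hana Kowalski's interest in Northgate Realty LP, giving 40% + 15% = 55%.
Chain via Orion Capital LLC → Cobalt Foods Inc. → Fairlane Services GmbH (R1): 15% × 10% × 80% × 40% = 0.48% of Halcyon Media Ltd.
Chain via Northgate Realty LP → Ashford Industries Corp. → Bluewater Energy Co. (R1): 55% × 40% × 40% × 40% = 3.52% of Halcyon Media Ltd.
Aggregating (R2): 0.48% + 3.52% = 4%.
4% falls short of the 20% threshold by 16 percentage points.

16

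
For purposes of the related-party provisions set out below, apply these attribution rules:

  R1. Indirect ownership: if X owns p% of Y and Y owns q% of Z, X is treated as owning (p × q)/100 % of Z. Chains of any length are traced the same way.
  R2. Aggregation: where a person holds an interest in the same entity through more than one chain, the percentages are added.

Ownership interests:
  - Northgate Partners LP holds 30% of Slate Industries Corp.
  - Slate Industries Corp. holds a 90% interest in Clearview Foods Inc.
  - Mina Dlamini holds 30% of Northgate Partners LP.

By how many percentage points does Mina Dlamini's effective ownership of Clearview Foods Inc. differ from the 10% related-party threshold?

Chain via Northgate Partners LP → Slate Industries Corp. (R1): 30% × 30% × 90% = 8.1% of Clearview Foods Inc.
8.1% falls short of the 10% threshold by 1.9 percentage points.

1.9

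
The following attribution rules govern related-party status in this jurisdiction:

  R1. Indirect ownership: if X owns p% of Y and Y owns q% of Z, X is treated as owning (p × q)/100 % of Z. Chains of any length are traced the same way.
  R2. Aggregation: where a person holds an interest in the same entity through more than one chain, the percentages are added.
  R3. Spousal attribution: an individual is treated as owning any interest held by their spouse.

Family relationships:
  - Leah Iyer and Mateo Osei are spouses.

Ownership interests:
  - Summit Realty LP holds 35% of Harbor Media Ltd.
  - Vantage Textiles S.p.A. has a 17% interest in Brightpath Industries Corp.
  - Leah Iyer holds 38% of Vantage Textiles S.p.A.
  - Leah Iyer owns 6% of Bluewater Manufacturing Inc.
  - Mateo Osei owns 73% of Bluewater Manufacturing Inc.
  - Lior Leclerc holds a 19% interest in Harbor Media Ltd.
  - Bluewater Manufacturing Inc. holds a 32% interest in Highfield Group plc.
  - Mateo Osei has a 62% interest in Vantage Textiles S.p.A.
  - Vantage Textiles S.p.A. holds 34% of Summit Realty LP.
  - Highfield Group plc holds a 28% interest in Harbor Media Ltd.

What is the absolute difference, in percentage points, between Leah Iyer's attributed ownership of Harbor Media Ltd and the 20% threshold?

1.0216

By spousal attribution (R3), Leah Iyer is treated as also owning Mateo Osei's interest in Vantage Textiles S.p.A, giving 38% + 62% = 100%.
By spousal attribution (R3), Leah Iyer is treated as also owning Mateo Osei's interest in Bluewater Manufacturing Inc, giving 6% + 73% = 79%.
Chain via Vantage Textiles S.p.A. → Summit Realty LP (R1): 100% × 34% × 35% = 11.9% of Harbor Media Ltd.
Chain via Bluewater Manufacturing Inc. → Highfield Group plc (R1): 79% × 32% × 28% = 7.0784% of Harbor Media Ltd.
Aggregating (R2): 11.9% + 7.0784% = 18.9784%.
18.9784% falls short of the 20% threshold by 1.0216 percentage points.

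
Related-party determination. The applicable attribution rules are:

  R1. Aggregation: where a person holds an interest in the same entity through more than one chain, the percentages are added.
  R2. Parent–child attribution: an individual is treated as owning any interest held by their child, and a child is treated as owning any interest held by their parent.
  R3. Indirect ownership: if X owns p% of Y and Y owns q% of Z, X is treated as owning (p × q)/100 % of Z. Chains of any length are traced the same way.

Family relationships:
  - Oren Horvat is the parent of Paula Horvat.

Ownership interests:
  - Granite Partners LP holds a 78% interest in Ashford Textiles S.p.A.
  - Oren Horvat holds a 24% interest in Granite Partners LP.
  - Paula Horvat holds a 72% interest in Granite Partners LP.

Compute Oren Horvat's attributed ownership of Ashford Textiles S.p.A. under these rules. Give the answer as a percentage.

74.88%

By parent–child attribution (R2), Oren Horvat is treated as also owning Paula Horvat's interest in Granite Partners LP, giving 24% + 72% = 96%.
Chain via Granite Partners LP (R3): 96% × 78% = 74.88% of Ashford Textiles S.p.A.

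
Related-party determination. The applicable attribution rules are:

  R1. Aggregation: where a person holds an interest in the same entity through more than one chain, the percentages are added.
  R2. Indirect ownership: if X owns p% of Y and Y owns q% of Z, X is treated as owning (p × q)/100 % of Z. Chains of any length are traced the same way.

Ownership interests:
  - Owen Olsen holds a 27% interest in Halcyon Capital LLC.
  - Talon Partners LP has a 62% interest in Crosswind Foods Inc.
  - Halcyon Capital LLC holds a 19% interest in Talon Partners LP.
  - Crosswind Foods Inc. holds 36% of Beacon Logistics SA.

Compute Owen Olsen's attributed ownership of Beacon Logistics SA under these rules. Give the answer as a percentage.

1.145016%

Chain via Halcyon Capital LLC → Talon Partners LP → Crosswind Foods Inc. (R2): 27% × 19% × 62% × 36% = 1.145016% of Beacon Logistics SA.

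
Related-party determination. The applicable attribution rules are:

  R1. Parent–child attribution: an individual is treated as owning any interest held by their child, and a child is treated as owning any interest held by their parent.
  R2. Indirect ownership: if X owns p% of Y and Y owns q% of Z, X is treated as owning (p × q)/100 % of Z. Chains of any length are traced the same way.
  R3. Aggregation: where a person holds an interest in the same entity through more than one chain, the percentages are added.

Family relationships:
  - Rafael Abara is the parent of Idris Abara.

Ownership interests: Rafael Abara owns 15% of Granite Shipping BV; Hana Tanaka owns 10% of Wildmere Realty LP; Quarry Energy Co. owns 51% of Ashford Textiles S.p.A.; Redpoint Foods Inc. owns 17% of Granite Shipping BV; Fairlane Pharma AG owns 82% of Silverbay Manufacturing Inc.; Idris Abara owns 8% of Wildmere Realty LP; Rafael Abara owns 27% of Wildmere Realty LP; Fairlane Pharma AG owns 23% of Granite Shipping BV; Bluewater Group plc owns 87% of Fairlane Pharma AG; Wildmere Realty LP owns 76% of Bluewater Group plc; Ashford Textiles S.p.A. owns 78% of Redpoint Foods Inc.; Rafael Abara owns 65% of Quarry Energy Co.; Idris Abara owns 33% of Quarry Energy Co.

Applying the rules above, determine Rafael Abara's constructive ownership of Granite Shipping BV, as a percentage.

By parent–child attribution (R1), Rafael Abara is treated as also owning Idris Abara's interest in Wildmere Realty LP, giving 27% + 8% = 35%.
By parent–child attribution (R1), Rafael Abara is treated as also owning Idris Abara's interest in Quarry Energy Co, giving 65% + 33% = 98%.
Chain via Wildmere Realty LP → Bluewater Group plc → Fairlane Pharma AG (R2): 35% × 76% × 87% × 23% = 5.32266% of Granite Shipping BV.
Chain via Quarry Energy Co. → Ashford Textiles S.p.A. → Redpoint Foods Inc. (R2): 98% × 51% × 78% × 17% = 6.627348% of Granite Shipping BV.
Direct interest in Granite Shipping BV: 15%.
Aggregating (R3): 5.32266% + 6.627348% + 15% = 26.950008%.

26.950008%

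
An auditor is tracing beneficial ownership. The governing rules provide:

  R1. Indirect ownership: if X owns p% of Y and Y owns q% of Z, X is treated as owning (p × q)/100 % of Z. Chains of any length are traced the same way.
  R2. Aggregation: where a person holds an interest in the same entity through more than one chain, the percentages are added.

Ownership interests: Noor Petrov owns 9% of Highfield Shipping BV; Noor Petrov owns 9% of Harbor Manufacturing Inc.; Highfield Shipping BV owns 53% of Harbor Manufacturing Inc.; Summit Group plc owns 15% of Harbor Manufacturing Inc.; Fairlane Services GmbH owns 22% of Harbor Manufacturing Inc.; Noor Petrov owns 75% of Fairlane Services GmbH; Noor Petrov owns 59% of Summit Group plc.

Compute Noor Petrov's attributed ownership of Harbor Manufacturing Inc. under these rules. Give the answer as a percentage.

Chain via Summit Group plc (R1): 59% × 15% = 8.85% of Harbor Manufacturing Inc.
Chain via Highfield Shipping BV (R1): 9% × 53% = 4.77% of Harbor Manufacturing Inc.
Chain via Fairlane Services GmbH (R1): 75% × 22% = 16.5% of Harbor Manufacturing Inc.
Direct interest in Harbor Manufacturing Inc: 9%.
Aggregating (R2): 8.85% + 4.77% + 16.5% + 9% = 39.12%.

39.12%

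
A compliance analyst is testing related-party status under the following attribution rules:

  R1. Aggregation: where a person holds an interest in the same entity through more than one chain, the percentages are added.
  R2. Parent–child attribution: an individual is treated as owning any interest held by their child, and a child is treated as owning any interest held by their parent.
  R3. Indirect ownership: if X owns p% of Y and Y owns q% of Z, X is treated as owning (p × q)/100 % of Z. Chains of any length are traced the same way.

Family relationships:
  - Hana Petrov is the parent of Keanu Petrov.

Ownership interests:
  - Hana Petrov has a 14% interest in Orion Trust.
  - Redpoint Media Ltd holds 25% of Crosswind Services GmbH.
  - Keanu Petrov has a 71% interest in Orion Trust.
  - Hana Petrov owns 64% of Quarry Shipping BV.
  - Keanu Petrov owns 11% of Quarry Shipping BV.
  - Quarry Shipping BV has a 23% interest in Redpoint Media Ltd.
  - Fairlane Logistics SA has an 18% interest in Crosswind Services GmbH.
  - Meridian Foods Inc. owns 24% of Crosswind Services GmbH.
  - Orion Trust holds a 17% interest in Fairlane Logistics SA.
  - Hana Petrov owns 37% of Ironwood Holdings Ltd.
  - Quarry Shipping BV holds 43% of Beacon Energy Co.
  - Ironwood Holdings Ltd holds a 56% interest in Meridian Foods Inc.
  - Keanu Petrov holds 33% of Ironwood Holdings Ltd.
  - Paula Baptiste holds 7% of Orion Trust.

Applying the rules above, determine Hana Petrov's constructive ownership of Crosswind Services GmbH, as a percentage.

16.3215%

By parent–child attribution (R2), Hana Petrov is treated as also owning Keanu Petrov's interest in Orion Trust, giving 14% + 71% = 85%.
By parent–child attribution (R2), Hana Petrov is treated as also owning Keanu Petrov's interest in Quarry Shipping BV, giving 64% + 11% = 75%.
By parent–child attribution (R2), Hana Petrov is treated as also owning Keanu Petrov's interest in Ironwood Holdings Ltd, giving 37% + 33% = 70%.
Chain via Orion Trust → Fairlane Logistics SA (R3): 85% × 17% × 18% = 2.601% of Crosswind Services GmbH.
Chain via Quarry Shipping BV → Redpoint Media Ltd (R3): 75% × 23% × 25% = 4.3125% of Crosswind Services GmbH.
Chain via Ironwood Holdings Ltd → Meridian Foods Inc. (R3): 70% × 56% × 24% = 9.408% of Crosswind Services GmbH.
Aggregating (R1): 2.601% + 4.3125% + 9.408% = 16.3215%.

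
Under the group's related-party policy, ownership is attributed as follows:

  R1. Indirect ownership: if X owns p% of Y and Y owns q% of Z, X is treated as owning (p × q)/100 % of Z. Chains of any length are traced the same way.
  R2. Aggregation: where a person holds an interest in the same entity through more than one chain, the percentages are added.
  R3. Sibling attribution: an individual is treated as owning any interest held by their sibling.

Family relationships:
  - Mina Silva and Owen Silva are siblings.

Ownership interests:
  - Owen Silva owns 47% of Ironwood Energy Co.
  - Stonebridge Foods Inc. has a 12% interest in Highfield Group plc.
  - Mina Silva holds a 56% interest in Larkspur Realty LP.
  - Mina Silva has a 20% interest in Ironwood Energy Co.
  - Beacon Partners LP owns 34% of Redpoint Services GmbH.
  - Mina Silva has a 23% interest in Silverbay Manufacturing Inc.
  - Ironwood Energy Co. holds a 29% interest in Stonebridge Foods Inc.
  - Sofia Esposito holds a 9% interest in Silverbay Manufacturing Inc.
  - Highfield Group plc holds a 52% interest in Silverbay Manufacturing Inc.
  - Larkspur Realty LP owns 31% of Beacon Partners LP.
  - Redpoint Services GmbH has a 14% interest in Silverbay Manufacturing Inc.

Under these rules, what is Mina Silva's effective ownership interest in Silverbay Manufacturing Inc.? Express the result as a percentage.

By sibling attribution (R3), Mina Silva is treated as also owning Owen Silva's interest in Ironwood Energy Co, giving 20% + 47% = 67%.
Chain via Ironwood Energy Co. → Stonebridge Foods Inc. → Highfield Group plc (R1): 67% × 29% × 12% × 52% = 1.212432% of Silverbay Manufacturing Inc.
Chain via Larkspur Realty LP → Beacon Partners LP → Redpoint Services GmbH (R1): 56% × 31% × 34% × 14% = 0.826336% of Silverbay Manufacturing Inc.
Direct interest in Silverbay Manufacturing Inc: 23%.
Aggregating (R2): 1.212432% + 0.826336% + 23% = 25.038768%.

25.038768%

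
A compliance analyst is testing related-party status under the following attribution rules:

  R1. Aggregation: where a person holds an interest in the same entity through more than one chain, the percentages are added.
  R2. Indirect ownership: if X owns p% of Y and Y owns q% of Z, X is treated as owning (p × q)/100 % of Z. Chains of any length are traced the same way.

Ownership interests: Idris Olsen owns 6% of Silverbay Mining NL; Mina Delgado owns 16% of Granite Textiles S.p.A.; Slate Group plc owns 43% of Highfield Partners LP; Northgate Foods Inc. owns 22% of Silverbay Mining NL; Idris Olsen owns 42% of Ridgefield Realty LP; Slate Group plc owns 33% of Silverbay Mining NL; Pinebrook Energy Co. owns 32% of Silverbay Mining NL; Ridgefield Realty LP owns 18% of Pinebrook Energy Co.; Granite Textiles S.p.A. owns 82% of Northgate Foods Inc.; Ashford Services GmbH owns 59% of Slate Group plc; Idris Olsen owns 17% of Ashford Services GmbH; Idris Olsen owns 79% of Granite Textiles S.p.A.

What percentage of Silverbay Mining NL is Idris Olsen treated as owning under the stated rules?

Chain via Ridgefield Realty LP → Pinebrook Energy Co. (R2): 42% × 18% × 32% = 2.4192% of Silverbay Mining NL.
Chain via Granite Textiles S.p.A. → Northgate Foods Inc. (R2): 79% × 82% × 22% = 14.2516% of Silverbay Mining NL.
Chain via Ashford Services GmbH → Slate Group plc (R2): 17% × 59% × 33% = 3.3099% of Silverbay Mining NL.
Direct interest in Silverbay Mining NL: 6%.
Aggregating (R1): 2.4192% + 14.2516% + 3.3099% + 6% = 25.9807%.

25.9807%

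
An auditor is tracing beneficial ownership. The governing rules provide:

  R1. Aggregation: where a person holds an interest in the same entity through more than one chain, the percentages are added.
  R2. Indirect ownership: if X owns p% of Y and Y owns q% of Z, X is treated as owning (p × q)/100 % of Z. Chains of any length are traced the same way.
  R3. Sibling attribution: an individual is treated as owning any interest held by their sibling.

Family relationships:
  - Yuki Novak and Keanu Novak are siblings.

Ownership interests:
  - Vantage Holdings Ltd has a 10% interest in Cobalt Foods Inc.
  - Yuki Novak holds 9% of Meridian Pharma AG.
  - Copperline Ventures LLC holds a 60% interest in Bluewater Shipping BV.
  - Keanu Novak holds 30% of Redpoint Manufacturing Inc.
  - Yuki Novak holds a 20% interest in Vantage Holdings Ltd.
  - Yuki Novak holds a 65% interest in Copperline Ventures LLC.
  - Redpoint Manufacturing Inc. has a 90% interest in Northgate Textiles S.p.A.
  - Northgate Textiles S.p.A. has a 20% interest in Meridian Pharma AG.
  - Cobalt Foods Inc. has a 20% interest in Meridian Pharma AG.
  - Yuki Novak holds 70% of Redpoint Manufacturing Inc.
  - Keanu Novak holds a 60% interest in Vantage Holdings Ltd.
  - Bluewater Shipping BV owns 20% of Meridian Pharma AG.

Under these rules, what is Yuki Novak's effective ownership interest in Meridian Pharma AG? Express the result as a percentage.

By sibling attribution (R3), Yuki Novak is treated as also owning Keanu Novak's interest in Redpoint Manufacturing Inc, giving 70% + 30% = 100%.
By sibling attribution (R3), Yuki Novak is treated as also owning Keanu Novak's interest in Vantage Holdings Ltd, giving 20% + 60% = 80%.
Chain via Copperline Ventures LLC → Bluewater Shipping BV (R2): 65% × 60% × 20% = 7.8% of Meridian Pharma AG.
Chain via Redpoint Manufacturing Inc. → Northgate Textiles S.p.A. (R2): 100% × 90% × 20% = 18% of Meridian Pharma AG.
Chain via Vantage Holdings Ltd → Cobalt Foods Inc. (R2): 80% × 10% × 20% = 1.6% of Meridian Pharma AG.
Direct interest in Meridian Pharma AG: 9%.
Aggregating (R1): 7.8% + 18% + 1.6% + 9% = 36.4%.

36.4%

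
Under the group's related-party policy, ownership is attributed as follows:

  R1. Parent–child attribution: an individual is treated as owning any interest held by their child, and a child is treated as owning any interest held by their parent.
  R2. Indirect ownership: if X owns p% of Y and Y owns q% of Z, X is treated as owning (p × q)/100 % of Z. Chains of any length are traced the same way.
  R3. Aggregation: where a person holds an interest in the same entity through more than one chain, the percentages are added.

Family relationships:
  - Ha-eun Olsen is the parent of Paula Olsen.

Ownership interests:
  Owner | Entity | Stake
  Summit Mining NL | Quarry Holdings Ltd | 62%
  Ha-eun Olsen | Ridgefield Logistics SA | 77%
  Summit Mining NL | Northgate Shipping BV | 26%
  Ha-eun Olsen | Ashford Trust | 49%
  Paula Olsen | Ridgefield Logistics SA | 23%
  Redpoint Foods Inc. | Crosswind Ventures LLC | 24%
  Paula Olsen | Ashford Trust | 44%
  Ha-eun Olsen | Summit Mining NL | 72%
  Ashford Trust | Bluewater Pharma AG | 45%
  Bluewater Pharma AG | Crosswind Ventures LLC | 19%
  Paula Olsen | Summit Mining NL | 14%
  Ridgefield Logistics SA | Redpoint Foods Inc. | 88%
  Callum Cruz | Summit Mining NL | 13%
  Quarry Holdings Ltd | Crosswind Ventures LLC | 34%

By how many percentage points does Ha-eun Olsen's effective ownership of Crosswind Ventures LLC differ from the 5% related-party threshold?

By parent–child attribution (R1), Ha-eun Olsen is treated as also owning Paula Olsen's interest in Ridgefield Logistics SA, giving 77% + 23% = 100%.
By parent–child attribution (R1), Ha-eun Olsen is treated as also owning Paula Olsen's interest in Summit Mining NL, giving 72% + 14% = 86%.
By parent–child attribution (R1), Ha-eun Olsen is treated as also owning Paula Olsen's interest in Ashford Trust, giving 49% + 44% = 93%.
Chain via Ridgefield Logistics SA → Redpoint Foods Inc. (R2): 100% × 88% × 24% = 21.12% of Crosswind Ventures LLC.
Chain via Summit Mining NL → Quarry Holdings Ltd (R2): 86% × 62% × 34% = 18.1288% of Crosswind Ventures LLC.
Chain via Ashford Trust → Bluewater Pharma AG (R2): 93% × 45% × 19% = 7.9515% of Crosswind Ventures LLC.
Aggregating (R3): 21.12% + 18.1288% + 7.9515% = 47.2003%.
47.2003% exceeds the 5% threshold by 42.2003 percentage points.

42.2003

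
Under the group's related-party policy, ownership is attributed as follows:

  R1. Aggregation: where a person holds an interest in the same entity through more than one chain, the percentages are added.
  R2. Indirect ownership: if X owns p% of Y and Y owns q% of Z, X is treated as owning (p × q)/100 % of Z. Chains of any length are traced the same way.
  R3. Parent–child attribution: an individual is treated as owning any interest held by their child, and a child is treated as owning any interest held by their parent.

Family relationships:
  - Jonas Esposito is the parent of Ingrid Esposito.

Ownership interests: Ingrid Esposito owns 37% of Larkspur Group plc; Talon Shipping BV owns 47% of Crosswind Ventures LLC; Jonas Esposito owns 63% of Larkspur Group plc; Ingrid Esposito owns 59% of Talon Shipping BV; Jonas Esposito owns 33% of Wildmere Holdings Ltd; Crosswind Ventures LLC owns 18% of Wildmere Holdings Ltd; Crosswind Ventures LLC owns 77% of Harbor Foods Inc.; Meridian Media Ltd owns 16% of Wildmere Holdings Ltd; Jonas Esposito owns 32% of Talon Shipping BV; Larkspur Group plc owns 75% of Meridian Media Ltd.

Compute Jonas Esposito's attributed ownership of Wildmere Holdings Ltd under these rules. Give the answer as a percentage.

By parent–child attribution (R3), Jonas Esposito is treated as also owning Ingrid Esposito's interest in Larkspur Group plc, giving 63% + 37% = 100%.
By parent–child attribution (R3), Jonas Esposito is treated as also owning Ingrid Esposito's interest in Talon Shipping BV, giving 32% + 59% = 91%.
Chain via Larkspur Group plc → Meridian Media Ltd (R2): 100% × 75% × 16% = 12% of Wildmere Holdings Ltd.
Chain via Talon Shipping BV → Crosswind Ventures LLC (R2): 91% × 47% × 18% = 7.6986% of Wildmere Holdings Ltd.
Direct interest in Wildmere Holdings Ltd: 33%.
Aggregating (R1): 12% + 7.6986% + 33% = 52.6986%.

52.6986%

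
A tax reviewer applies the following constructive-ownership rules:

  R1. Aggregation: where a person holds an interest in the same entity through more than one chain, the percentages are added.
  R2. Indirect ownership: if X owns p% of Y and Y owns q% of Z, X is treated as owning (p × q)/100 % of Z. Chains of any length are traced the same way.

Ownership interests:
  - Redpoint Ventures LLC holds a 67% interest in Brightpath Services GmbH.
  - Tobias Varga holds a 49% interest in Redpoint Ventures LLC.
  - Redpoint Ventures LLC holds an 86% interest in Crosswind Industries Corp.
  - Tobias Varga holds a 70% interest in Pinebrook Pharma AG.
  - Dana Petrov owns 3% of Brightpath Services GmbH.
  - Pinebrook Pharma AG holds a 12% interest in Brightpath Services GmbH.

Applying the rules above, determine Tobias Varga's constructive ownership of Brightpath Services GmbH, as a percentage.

41.23%

Chain via Pinebrook Pharma AG (R2): 70% × 12% = 8.4% of Brightpath Services GmbH.
Chain via Redpoint Ventures LLC (R2): 49% × 67% = 32.83% of Brightpath Services GmbH.
Aggregating (R1): 8.4% + 32.83% = 41.23%.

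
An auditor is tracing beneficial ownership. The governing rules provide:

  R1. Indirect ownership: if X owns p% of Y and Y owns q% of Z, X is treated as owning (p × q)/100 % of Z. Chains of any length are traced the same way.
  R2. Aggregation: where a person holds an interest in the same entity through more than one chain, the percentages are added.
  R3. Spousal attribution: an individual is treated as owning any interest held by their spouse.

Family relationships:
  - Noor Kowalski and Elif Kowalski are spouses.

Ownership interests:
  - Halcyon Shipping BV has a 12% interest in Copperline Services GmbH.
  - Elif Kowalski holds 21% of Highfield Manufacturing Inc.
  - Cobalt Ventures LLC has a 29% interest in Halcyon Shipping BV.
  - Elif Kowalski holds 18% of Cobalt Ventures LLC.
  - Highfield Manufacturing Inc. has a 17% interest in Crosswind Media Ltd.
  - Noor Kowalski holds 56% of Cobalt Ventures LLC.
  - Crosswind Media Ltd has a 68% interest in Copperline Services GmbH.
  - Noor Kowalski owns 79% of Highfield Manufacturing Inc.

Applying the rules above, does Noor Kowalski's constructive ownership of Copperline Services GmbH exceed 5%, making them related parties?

By spousal attribution (R3), Noor Kowalski is treated as also owning Elif Kowalski's interest in Cobalt Ventures LLC, giving 56% + 18% = 74%.
By spousal attribution (R3), Noor Kowalski is treated as also owning Elif Kowalski's interest in Highfield Manufacturing Inc, giving 79% + 21% = 100%.
Chain via Cobalt Ventures LLC → Halcyon Shipping BV (R1): 74% × 29% × 12% = 2.5752% of Copperline Services GmbH.
Chain via Highfield Manufacturing Inc. → Crosswind Media Ltd (R1): 100% × 17% × 68% = 11.56% of Copperline Services GmbH.
Aggregating (R2): 2.5752% + 11.56% = 14.1352%.
14.1352% exceeds the 5% threshold, so Noor is a related party to Copperline Services GmbH.

Yes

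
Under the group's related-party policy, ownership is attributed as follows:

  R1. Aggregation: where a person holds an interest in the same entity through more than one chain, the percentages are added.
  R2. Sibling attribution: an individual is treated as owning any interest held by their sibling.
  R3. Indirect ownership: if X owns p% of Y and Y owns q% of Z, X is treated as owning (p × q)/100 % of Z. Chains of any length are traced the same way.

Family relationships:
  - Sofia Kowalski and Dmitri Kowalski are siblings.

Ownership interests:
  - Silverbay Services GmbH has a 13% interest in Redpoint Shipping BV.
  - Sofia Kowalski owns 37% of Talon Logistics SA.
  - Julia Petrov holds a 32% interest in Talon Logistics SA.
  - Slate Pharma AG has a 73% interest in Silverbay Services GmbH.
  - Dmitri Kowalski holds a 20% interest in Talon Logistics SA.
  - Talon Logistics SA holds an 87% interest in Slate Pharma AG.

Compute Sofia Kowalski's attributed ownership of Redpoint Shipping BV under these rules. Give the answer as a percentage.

By sibling attribution (R2), Sofia Kowalski is treated as also owning Dmitri Kowalski's interest in Talon Logistics SA, giving 37% + 20% = 57%.
Chain via Talon Logistics SA → Slate Pharma AG → Silverbay Services GmbH (R3): 57% × 87% × 73% × 13% = 4.706091% of Redpoint Shipping BV.

4.706091%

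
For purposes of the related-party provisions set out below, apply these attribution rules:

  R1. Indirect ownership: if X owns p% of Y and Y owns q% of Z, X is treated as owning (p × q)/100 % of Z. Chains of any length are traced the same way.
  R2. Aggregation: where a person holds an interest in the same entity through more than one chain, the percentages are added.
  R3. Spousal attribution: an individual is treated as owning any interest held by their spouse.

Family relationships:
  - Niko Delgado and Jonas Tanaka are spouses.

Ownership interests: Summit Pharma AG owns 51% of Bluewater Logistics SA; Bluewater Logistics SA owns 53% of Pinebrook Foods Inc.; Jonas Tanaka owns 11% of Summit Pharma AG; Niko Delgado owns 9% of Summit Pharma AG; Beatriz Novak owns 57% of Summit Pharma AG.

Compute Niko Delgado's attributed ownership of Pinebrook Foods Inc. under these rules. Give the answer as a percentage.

By spousal attribution (R3), Niko Delgado is treated as also owning Jonas Tanaka's interest in Summit Pharma AG, giving 9% + 11% = 20%.
Chain via Summit Pharma AG → Bluewater Logistics SA (R1): 20% × 51% × 53% = 5.406% of Pinebrook Foods Inc.

5.406%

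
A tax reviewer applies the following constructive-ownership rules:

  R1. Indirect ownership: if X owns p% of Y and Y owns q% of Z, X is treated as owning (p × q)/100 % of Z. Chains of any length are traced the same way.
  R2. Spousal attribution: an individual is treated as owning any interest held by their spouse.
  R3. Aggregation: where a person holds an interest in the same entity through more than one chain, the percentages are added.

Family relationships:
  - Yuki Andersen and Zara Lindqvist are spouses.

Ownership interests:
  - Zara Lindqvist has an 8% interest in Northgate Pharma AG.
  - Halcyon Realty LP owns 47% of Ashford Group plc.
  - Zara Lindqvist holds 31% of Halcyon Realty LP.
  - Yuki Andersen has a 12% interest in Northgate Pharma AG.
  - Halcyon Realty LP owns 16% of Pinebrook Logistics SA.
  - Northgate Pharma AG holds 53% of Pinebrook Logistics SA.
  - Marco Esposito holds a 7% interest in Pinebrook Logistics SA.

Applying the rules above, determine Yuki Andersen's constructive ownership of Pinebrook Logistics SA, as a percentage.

By spousal attribution (R2), Yuki Andersen is treated as also owning Zara Lindqvist's interest in Northgate Pharma AG, giving 12% + 8% = 20%.
By spousal attribution (R2), Yuki Andersen is treated as owning Zara Lindqvist's 31% interest in Halcyon Realty LP.
Chain via Northgate Pharma AG (R1): 20% × 53% = 10.6% of Pinebrook Logistics SA.
Chain via Halcyon Realty LP (R1): 31% × 16% = 4.96% of Pinebrook Logistics SA.
Aggregating (R3): 10.6% + 4.96% = 15.56%.

15.56%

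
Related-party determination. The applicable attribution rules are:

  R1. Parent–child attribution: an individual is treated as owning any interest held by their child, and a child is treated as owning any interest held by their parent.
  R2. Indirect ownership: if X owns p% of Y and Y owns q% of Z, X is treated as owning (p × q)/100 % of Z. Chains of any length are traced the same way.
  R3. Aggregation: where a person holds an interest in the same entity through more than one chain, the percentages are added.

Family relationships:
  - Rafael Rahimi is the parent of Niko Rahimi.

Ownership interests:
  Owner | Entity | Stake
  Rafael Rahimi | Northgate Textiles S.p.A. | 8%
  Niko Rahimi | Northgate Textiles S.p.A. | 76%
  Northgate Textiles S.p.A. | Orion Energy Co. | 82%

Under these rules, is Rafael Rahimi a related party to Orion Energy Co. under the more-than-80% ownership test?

By parent–child attribution (R1), Rafael Rahimi is treated as also owning Niko Rahimi's interest in Northgate Textiles S.p.A, giving 8% + 76% = 84%.
Chain via Northgate Textiles S.p.A. (R2): 84% × 82% = 68.88% of Orion Energy Co.
68.88% does not exceed the 80% threshold, so Rafael is not a related party to Orion Energy Co.

No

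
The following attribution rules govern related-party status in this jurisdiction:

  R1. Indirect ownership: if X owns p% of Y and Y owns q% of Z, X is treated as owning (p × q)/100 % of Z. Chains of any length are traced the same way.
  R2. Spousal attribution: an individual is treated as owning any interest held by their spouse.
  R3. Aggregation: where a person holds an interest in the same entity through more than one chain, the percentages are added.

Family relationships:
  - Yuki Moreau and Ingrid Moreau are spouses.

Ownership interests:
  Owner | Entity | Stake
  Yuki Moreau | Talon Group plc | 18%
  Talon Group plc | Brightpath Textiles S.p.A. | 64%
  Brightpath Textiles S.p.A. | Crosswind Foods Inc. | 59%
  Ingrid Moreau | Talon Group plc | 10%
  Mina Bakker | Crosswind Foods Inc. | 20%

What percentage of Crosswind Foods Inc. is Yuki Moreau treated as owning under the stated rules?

By spousal attribution (R2), Yuki Moreau is treated as also owning Ingrid Moreau's interest in Talon Group plc, giving 18% + 10% = 28%.
Chain via Talon Group plc → Brightpath Textiles S.p.A. (R1): 28% × 64% × 59% = 10.5728% of Crosswind Foods Inc.

10.5728%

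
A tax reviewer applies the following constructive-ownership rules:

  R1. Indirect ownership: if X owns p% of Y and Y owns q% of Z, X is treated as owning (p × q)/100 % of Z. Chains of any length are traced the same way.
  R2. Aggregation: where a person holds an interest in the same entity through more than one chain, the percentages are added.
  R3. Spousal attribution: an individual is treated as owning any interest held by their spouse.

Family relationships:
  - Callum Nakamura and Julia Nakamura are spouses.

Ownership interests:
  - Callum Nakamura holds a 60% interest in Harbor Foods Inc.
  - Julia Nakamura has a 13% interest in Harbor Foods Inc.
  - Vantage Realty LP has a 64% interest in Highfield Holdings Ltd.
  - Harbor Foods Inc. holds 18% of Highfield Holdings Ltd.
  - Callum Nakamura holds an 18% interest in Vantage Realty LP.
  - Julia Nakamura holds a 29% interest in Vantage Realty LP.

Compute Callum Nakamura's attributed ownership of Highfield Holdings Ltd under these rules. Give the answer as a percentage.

43.22%

By spousal attribution (R3), Callum Nakamura is treated as also owning Julia Nakamura's interest in Harbor Foods Inc, giving 60% + 13% = 73%.
By spousal attribution (R3), Callum Nakamura is treated as also owning Julia Nakamura's interest in Vantage Realty LP, giving 18% + 29% = 47%.
Chain via Harbor Foods Inc. (R1): 73% × 18% = 13.14% of Highfield Holdings Ltd.
Chain via Vantage Realty LP (R1): 47% × 64% = 30.08% of Highfield Holdings Ltd.
Aggregating (R2): 13.14% + 30.08% = 43.22%.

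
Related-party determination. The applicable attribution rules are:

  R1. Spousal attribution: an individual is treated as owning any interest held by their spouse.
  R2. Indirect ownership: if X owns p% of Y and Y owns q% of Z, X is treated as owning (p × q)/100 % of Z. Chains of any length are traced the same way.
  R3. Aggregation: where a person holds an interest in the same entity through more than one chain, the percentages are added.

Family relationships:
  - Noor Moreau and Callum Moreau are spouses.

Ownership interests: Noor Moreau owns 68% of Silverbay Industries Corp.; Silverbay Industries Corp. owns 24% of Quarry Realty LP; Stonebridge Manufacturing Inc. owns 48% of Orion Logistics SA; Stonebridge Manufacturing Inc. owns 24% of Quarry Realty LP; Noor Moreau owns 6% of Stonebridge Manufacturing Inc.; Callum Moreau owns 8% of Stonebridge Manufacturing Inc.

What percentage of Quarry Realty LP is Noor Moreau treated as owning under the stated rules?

19.68%

By spousal attribution (R1), Noor Moreau is treated as also owning Callum Moreau's interest in Stonebridge Manufacturing Inc, giving 6% + 8% = 14%.
Chain via Silverbay Industries Corp. (R2): 68% × 24% = 16.32% of Quarry Realty LP.
Chain via Stonebridge Manufacturing Inc. (R2): 14% × 24% = 3.36% of Quarry Realty LP.
Aggregating (R3): 16.32% + 3.36% = 19.68%.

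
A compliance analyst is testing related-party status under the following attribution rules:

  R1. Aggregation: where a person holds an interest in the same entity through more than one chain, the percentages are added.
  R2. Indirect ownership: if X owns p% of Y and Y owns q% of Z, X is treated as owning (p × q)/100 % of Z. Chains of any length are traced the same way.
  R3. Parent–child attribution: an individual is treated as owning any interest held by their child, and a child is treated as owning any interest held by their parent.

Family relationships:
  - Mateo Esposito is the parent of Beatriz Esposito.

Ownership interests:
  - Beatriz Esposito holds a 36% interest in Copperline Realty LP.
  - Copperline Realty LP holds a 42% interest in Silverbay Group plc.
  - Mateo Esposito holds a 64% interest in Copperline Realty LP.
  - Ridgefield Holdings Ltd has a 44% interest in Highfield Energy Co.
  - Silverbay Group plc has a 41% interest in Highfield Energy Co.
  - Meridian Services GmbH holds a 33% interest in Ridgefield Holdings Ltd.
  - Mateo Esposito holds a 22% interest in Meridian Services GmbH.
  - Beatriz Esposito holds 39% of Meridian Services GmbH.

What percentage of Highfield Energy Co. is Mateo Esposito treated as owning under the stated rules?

26.0772%

By parent–child attribution (R3), Mateo Esposito is treated as also owning Beatriz Esposito's interest in Copperline Realty LP, giving 64% + 36% = 100%.
By parent–child attribution (R3), Mateo Esposito is treated as also owning Beatriz Esposito's interest in Meridian Services GmbH, giving 22% + 39% = 61%.
Chain via Copperline Realty LP → Silverbay Group plc (R2): 100% × 42% × 41% = 17.22% of Highfield Energy Co.
Chain via Meridian Services GmbH → Ridgefield Holdings Ltd (R2): 61% × 33% × 44% = 8.8572% of Highfield Energy Co.
Aggregating (R1): 17.22% + 8.8572% = 26.0772%.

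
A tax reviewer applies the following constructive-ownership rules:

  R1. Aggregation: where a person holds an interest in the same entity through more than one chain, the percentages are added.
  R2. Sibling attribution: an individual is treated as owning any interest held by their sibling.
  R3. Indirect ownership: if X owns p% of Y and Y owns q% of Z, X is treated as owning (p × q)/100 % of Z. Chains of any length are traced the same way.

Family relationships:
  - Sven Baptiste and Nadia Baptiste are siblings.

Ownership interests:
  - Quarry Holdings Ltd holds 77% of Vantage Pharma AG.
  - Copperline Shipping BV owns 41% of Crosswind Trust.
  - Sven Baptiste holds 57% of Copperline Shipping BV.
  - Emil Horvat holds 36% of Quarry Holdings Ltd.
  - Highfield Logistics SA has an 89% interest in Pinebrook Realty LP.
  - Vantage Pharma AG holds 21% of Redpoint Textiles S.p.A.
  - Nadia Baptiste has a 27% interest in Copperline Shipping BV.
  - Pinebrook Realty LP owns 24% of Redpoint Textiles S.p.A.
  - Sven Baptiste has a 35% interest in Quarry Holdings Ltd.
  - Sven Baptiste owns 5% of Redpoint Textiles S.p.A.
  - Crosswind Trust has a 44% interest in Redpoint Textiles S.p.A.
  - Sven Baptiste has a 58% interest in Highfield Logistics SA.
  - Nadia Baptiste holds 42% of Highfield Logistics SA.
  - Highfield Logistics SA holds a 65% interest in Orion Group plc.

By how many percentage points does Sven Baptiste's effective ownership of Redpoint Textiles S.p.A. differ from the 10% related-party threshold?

37.1731

By sibling attribution (R2), Sven Baptiste is treated as also owning Nadia Baptiste's interest in Highfield Logistics SA, giving 58% + 42% = 100%.
By sibling attribution (R2), Sven Baptiste is treated as also owning Nadia Baptiste's interest in Copperline Shipping BV, giving 57% + 27% = 84%.
Chain via Highfield Logistics SA → Pinebrook Realty LP (R3): 100% × 89% × 24% = 21.36% of Redpoint Textiles S.p.A.
Chain via Quarry Holdings Ltd → Vantage Pharma AG (R3): 35% × 77% × 21% = 5.6595% of Redpoint Textiles S.p.A.
Chain via Copperline Shipping BV → Crosswind Trust (R3): 84% × 41% × 44% = 15.1536% of Redpoint Textiles S.p.A.
Direct interest in Redpoint Textiles S.p.A: 5%.
Aggregating (R1): 21.36% + 5.6595% + 15.1536% + 5% = 47.1731%.
47.1731% exceeds the 10% threshold by 37.1731 percentage points.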